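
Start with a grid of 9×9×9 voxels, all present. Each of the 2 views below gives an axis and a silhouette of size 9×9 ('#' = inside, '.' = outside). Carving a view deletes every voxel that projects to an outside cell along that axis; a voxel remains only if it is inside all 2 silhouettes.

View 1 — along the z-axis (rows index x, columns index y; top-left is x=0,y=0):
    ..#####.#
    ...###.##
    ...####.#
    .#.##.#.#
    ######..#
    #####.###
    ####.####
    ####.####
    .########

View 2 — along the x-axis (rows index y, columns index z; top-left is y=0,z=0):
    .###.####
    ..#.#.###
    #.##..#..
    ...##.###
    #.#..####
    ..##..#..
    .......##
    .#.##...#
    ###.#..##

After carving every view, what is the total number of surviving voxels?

278 voxels

before carving: 729 voxels (9×9×9)
V1 z: intersect with XY mask (60 set) -- 540 left
V2 x: intersect with YZ mask (42 set) -- 278 left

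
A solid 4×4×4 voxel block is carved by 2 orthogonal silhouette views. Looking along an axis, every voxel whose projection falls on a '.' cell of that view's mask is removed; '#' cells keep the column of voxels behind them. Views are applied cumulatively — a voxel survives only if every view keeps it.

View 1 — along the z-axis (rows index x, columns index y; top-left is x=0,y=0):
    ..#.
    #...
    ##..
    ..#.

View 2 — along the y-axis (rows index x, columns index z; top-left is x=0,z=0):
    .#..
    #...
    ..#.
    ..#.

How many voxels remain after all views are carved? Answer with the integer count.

before carving: 64 voxels (4×4×4)
[1] z-view keeps 5 columns → grid now 20
[2] y-view keeps 4 columns → grid now 5

5 voxels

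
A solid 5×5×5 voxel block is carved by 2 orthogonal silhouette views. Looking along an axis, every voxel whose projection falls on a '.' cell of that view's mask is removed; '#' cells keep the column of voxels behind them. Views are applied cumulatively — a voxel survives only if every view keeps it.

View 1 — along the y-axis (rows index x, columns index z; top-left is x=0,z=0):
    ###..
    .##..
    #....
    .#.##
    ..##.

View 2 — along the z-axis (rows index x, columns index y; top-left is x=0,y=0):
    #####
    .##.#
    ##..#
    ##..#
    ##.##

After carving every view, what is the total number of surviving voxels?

initial block: 5^3 = 125
[1] y-view keeps 11 columns → grid now 55
[2] z-view keeps 18 columns → grid now 41

remaining voxels: 41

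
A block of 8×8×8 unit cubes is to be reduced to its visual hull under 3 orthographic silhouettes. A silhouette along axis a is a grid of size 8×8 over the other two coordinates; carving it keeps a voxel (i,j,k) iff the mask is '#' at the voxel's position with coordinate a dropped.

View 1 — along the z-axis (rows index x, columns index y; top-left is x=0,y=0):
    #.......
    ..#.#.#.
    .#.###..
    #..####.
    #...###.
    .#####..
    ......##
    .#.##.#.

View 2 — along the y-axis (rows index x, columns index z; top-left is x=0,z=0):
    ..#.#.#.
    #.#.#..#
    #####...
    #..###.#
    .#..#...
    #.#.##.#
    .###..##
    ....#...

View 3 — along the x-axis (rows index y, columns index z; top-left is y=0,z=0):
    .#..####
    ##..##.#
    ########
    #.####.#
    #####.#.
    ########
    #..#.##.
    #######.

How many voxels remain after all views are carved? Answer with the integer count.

remaining voxels: 83

full grid |V| = 512
[1] z-view keeps 28 columns → grid now 224
[2] y-view keeps 30 columns → grid now 107
[3] x-view keeps 49 columns → grid now 83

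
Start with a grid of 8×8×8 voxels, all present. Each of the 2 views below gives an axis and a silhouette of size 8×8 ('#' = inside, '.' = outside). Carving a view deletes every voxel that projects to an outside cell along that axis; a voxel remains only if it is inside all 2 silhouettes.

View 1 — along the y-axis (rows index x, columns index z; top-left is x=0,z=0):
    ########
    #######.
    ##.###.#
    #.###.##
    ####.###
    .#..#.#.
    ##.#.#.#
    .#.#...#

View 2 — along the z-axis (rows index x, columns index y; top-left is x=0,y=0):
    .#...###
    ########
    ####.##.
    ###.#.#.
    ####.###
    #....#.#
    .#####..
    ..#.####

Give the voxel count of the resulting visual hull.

remaining voxels: 252

initial block: 8^3 = 512
carve view 1 (along y, XZ-mask fill 45/64): 360 voxels remain
carve view 2 (along z, XY-mask fill 43/64): 252 voxels remain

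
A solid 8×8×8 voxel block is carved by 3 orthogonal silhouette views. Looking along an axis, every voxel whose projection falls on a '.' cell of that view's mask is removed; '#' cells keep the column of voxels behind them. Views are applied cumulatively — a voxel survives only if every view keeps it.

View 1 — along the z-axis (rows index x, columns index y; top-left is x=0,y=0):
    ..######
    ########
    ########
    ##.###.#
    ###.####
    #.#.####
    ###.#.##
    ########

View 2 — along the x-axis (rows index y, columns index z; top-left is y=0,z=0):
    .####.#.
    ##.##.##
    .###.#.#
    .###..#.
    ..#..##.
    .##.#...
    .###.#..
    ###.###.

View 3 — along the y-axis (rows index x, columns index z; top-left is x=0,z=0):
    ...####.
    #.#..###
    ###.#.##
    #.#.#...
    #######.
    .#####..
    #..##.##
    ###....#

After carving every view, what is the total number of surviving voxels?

voxel count = 154

full grid |V| = 512
V1 z: intersect with XY mask (55 set) -- 440 left
V2 x: intersect with YZ mask (36 set) -- 247 left
V3 y: intersect with XZ mask (39 set) -- 154 left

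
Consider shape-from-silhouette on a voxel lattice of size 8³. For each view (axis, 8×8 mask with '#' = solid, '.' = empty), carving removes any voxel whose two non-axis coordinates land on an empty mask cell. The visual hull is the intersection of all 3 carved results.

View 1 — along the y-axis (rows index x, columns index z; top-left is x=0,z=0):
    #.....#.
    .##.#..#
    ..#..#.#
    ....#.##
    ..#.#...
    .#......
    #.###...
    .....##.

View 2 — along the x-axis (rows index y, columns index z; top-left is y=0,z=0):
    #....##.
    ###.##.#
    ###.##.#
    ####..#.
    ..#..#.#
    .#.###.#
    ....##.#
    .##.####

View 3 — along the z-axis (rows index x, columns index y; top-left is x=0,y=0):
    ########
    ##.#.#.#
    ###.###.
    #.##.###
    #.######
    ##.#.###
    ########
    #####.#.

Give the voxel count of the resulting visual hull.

before carving: 512 voxels (8×8×8)
V1 y: intersect with XZ mask (21 set) -- 168 left
V2 x: intersect with YZ mask (37 set) -- 101 left
V3 z: intersect with XY mask (52 set) -- 80 left

80 voxels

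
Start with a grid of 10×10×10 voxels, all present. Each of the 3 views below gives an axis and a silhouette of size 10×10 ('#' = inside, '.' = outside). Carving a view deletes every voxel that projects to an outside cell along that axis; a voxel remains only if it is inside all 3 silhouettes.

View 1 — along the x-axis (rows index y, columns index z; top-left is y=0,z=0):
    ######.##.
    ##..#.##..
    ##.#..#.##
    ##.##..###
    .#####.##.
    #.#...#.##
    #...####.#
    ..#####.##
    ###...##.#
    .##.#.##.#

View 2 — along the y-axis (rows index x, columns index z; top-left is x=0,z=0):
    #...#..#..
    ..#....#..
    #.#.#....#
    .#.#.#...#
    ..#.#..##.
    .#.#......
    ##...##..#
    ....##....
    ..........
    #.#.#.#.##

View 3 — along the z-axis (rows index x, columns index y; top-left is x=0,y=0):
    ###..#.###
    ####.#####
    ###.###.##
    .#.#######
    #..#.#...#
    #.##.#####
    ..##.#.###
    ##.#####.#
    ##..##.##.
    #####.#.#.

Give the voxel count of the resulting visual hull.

voxel count = 140

initial block: 10^3 = 1000
after view 1 [x-axis, 63 of 100 cells solid] → remaining = 630
after view 2 [y-axis, 32 of 100 cells solid] → remaining = 205
after view 3 [z-axis, 71 of 100 cells solid] → remaining = 140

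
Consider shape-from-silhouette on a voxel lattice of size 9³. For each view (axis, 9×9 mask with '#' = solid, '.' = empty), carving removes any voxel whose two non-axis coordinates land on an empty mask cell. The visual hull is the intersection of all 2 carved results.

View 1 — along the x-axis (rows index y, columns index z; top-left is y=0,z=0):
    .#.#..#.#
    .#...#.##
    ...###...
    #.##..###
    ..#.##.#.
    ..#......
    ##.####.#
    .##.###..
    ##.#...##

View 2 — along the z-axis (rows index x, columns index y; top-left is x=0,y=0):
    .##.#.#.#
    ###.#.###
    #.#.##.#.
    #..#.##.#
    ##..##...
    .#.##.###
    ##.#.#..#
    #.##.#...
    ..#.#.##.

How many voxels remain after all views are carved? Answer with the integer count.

remaining voxels: 192

start: 9×9×9 = 729 voxels
[1] x-view keeps 39 columns → grid now 351
[2] z-view keeps 45 columns → grid now 192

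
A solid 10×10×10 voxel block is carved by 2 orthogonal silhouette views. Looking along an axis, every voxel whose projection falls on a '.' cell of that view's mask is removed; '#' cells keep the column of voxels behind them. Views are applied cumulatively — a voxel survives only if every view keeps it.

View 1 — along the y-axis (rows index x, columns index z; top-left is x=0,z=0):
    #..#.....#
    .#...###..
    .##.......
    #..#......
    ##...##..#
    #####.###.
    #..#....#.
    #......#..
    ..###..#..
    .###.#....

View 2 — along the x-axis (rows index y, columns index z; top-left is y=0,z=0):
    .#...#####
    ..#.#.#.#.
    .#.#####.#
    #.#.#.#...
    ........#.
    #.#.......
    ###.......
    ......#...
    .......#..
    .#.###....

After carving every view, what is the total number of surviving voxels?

voxel count = 120

initial block: 10^3 = 1000
  1. axis=1 (XZ plane), |mask|=37  ⇒  voxels=370
  2. axis=0 (YZ plane), |mask|=33  ⇒  voxels=120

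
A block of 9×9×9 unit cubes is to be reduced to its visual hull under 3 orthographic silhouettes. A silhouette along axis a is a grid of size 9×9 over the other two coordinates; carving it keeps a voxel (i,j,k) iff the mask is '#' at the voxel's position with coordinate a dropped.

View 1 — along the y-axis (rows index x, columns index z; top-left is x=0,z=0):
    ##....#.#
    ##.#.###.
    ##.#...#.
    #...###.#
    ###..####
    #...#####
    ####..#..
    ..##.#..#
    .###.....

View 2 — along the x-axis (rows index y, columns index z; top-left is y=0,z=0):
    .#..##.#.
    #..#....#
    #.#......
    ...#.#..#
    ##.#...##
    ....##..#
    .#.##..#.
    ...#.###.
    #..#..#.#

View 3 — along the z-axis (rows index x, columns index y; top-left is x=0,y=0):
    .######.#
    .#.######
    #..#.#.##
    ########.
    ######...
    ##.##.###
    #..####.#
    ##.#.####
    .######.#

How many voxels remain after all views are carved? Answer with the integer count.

remaining voxels: 117

start: 9×9×9 = 729 voxels
  1. axis=1 (XZ plane), |mask|=44  ⇒  voxels=396
  2. axis=0 (YZ plane), |mask|=32  ⇒  voxels=159
  3. axis=2 (XY plane), |mask|=60  ⇒  voxels=117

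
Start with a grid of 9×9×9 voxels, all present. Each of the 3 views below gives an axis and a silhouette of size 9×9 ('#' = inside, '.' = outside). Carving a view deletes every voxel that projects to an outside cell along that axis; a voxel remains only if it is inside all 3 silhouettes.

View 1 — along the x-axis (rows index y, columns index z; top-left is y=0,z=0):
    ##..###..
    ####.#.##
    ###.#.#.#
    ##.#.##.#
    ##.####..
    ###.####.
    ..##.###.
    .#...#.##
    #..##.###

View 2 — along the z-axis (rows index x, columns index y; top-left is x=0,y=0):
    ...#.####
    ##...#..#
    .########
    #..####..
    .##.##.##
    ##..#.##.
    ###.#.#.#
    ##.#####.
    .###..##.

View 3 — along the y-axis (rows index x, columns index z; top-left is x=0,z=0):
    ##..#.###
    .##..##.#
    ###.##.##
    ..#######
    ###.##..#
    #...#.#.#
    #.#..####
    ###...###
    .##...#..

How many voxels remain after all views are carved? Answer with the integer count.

voxel count = 183

start: 9×9×9 = 729 voxels
V1 x: intersect with YZ mask (52 set) -- 468 left
V2 z: intersect with XY mask (51 set) -- 295 left
V3 y: intersect with XZ mask (50 set) -- 183 left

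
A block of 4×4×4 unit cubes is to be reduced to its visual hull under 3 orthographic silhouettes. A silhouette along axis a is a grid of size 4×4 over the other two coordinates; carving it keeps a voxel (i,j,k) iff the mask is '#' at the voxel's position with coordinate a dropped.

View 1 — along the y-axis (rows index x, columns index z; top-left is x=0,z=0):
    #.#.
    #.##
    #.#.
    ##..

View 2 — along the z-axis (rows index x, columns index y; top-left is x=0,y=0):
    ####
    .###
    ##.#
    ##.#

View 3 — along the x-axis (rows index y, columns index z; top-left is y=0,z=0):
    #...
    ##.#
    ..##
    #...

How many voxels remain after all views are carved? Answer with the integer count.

|visual hull| = 16

full grid |V| = 64
V1 y: intersect with XZ mask (9 set) -- 36 left
V2 z: intersect with XY mask (13 set) -- 29 left
V3 x: intersect with YZ mask (7 set) -- 16 left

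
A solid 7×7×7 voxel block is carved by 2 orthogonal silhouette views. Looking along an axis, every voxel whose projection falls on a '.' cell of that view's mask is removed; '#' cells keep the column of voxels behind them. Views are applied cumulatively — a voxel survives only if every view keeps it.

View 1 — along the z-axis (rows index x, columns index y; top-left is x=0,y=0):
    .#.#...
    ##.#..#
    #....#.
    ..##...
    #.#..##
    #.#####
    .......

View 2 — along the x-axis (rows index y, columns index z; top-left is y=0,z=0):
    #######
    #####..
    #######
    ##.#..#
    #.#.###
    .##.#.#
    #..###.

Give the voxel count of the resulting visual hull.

|visual hull| = 104

initial block: 7^3 = 343
step 1: project along z, AND mask (20/49) → |grid| = 140
step 2: project along x, AND mask (36/49) → |grid| = 104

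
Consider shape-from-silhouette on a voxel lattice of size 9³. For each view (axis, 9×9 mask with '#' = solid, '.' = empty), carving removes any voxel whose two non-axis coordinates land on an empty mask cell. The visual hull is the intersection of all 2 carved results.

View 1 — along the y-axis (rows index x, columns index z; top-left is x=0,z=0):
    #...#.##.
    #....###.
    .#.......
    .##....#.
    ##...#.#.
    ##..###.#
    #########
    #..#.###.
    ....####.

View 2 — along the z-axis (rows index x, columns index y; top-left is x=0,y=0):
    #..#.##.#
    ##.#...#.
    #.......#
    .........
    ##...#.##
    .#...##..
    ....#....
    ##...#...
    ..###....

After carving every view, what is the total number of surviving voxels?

112 voxels

start: 9×9×9 = 729 voxels
after view 1 [y-axis, 40 of 81 cells solid] → remaining = 360
after view 2 [z-axis, 26 of 81 cells solid] → remaining = 112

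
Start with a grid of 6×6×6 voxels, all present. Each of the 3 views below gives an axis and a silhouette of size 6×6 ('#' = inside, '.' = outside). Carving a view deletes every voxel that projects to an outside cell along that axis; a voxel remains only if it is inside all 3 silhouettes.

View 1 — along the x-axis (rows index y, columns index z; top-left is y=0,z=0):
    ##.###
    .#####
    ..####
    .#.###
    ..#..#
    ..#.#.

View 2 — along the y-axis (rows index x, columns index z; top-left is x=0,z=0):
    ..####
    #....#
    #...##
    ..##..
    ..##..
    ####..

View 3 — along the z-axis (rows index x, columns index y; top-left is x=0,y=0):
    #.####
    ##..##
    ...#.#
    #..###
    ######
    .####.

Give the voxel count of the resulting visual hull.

before carving: 216 voxels (6×6×6)
[1] x-view keeps 22 columns → grid now 132
[2] y-view keeps 17 columns → grid now 63
[3] z-view keeps 25 columns → grid now 41

|visual hull| = 41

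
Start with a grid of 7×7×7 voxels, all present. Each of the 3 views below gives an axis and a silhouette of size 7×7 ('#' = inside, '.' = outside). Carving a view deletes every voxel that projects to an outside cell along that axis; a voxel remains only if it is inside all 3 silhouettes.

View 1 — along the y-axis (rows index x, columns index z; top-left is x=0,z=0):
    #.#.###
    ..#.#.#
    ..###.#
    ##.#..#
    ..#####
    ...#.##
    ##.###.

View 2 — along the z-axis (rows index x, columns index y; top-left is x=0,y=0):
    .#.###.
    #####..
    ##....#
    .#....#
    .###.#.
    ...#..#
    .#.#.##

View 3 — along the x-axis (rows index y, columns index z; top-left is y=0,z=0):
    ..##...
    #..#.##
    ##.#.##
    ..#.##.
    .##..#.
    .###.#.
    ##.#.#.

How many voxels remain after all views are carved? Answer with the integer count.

|visual hull| = 54

start: 7×7×7 = 343 voxels
V1 y: intersect with XZ mask (29 set) -- 203 left
V2 z: intersect with XY mask (24 set) -- 101 left
V3 x: intersect with YZ mask (25 set) -- 54 left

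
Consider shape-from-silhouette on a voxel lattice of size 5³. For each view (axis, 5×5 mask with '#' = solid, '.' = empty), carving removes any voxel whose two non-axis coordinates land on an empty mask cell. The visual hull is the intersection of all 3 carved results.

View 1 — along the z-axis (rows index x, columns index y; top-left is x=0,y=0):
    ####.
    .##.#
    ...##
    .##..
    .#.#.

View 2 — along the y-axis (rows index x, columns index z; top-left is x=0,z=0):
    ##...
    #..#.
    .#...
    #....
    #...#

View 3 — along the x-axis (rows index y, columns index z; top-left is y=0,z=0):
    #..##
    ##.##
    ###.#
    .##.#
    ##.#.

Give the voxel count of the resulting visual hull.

initial block: 5^3 = 125
  1. axis=2 (XY plane), |mask|=13  ⇒  voxels=65
  2. axis=1 (XZ plane), |mask|=8  ⇒  voxels=22
  3. axis=0 (YZ plane), |mask|=17  ⇒  voxels=18

remaining voxels: 18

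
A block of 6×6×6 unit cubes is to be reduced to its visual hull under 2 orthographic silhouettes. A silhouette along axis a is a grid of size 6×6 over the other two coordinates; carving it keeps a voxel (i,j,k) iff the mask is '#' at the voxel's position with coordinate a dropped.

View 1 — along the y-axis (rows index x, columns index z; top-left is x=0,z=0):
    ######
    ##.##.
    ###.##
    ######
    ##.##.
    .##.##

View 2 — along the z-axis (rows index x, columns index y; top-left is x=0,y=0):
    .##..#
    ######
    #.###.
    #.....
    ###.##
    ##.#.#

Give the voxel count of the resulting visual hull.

before carving: 216 voxels (6×6×6)
carve view 1 (along y, XZ-mask fill 29/36): 174 voxels remain
carve view 2 (along z, XY-mask fill 23/36): 104 voxels remain

remaining voxels: 104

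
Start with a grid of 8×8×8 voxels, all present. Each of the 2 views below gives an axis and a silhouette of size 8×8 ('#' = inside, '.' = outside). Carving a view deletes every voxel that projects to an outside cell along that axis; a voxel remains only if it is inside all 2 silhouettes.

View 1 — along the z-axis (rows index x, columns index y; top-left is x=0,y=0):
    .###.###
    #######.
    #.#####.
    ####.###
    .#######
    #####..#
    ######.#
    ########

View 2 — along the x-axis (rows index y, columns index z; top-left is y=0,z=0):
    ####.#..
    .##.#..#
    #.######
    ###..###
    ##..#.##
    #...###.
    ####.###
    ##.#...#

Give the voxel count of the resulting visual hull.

remaining voxels: 286

initial block: 8^3 = 512
step 1: project along z, AND mask (54/64) → |grid| = 432
step 2: project along x, AND mask (42/64) → |grid| = 286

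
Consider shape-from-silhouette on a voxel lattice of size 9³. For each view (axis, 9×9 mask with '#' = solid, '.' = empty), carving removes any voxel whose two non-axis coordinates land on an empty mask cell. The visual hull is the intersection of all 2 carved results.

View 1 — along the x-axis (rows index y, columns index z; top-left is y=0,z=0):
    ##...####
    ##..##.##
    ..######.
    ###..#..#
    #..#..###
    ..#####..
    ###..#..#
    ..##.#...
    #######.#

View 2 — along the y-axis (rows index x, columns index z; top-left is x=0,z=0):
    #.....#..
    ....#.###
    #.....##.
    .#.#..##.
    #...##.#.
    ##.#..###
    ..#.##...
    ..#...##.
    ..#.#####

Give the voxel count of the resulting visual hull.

full grid |V| = 729
step 1: project along x, AND mask (49/81) → |grid| = 441
step 2: project along y, AND mask (35/81) → |grid| = 183

183 voxels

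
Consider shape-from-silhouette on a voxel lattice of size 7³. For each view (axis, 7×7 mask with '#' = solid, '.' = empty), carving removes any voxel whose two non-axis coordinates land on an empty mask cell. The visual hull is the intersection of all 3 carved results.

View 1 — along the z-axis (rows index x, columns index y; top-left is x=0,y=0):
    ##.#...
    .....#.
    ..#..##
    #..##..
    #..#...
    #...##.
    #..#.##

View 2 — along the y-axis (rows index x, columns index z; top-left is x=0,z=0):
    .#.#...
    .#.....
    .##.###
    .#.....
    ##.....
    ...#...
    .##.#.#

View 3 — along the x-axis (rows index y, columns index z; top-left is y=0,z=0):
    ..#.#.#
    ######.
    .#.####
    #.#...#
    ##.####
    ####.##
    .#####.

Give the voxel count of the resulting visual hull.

start: 7×7×7 = 343 voxels
after view 1 [z-axis, 19 of 49 cells solid] → remaining = 133
after view 2 [y-axis, 16 of 49 cells solid] → remaining = 48
after view 3 [x-axis, 34 of 49 cells solid] → remaining = 30

voxel count = 30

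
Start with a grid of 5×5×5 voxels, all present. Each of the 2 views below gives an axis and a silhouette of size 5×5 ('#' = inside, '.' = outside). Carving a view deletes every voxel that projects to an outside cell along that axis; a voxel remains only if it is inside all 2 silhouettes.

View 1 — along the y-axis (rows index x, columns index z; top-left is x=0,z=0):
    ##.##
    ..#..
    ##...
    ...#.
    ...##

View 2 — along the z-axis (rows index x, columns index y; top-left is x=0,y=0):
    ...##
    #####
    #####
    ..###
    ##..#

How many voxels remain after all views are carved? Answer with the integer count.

before carving: 125 voxels (5×5×5)
[1] y-view keeps 10 columns → grid now 50
[2] z-view keeps 18 columns → grid now 32

voxel count = 32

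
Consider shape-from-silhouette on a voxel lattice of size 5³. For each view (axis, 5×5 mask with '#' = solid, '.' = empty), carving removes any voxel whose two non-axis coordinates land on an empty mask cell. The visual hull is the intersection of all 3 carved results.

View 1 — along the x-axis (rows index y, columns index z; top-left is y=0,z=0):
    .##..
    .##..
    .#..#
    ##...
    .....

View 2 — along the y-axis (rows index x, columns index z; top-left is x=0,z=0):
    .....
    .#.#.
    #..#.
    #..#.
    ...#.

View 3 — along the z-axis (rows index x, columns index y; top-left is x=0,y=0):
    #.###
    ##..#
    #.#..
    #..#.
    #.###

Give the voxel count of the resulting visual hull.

initial block: 5^3 = 125
  1. axis=0 (YZ plane), |mask|=8  ⇒  voxels=40
  2. axis=1 (XZ plane), |mask|=7  ⇒  voxels=6
  3. axis=2 (XY plane), |mask|=15  ⇒  voxels=3

|visual hull| = 3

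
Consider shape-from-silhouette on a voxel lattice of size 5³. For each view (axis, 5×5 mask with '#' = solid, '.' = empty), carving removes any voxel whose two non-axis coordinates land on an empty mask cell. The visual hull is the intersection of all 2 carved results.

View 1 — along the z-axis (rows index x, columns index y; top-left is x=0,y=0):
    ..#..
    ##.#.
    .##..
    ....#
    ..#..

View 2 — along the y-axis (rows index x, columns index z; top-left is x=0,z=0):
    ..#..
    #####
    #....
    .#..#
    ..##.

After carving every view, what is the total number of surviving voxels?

full grid |V| = 125
[1] z-view keeps 8 columns → grid now 40
[2] y-view keeps 11 columns → grid now 22

remaining voxels: 22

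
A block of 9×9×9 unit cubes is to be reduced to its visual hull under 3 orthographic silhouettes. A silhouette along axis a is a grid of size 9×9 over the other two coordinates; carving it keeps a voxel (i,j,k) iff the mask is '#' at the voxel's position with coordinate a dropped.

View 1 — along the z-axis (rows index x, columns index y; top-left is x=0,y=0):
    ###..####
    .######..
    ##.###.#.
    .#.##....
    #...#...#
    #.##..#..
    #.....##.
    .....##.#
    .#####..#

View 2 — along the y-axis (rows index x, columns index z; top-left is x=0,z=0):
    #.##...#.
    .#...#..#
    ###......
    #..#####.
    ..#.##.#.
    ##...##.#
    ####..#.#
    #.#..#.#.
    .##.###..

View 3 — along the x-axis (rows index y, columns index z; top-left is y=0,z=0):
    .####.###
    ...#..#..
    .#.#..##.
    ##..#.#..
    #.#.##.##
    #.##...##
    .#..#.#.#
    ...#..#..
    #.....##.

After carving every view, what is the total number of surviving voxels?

full grid |V| = 729
step 1: project along z, AND mask (41/81) → |grid| = 369
step 2: project along y, AND mask (40/81) → |grid| = 174
step 3: project along x, AND mask (37/81) → |grid| = 82

82 voxels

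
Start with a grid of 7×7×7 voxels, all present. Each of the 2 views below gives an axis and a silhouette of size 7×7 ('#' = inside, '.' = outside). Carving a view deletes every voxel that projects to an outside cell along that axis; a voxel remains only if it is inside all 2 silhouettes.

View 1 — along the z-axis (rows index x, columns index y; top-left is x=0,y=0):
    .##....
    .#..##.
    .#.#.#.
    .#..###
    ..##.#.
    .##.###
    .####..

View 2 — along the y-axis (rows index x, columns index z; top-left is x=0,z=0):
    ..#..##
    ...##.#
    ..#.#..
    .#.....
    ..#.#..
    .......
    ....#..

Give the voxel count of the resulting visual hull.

start: 7×7×7 = 343 voxels
[1] z-view keeps 24 columns → grid now 168
[2] y-view keeps 12 columns → grid now 35

voxel count = 35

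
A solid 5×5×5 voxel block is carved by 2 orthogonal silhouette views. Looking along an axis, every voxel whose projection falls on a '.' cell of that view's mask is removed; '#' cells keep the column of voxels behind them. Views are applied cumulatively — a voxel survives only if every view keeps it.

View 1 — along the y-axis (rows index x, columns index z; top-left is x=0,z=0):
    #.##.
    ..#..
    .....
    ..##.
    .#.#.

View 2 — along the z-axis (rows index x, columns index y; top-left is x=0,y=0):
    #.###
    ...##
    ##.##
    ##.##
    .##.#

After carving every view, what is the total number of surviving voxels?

full grid |V| = 125
after view 1 [y-axis, 8 of 25 cells solid] → remaining = 40
after view 2 [z-axis, 17 of 25 cells solid] → remaining = 28

voxel count = 28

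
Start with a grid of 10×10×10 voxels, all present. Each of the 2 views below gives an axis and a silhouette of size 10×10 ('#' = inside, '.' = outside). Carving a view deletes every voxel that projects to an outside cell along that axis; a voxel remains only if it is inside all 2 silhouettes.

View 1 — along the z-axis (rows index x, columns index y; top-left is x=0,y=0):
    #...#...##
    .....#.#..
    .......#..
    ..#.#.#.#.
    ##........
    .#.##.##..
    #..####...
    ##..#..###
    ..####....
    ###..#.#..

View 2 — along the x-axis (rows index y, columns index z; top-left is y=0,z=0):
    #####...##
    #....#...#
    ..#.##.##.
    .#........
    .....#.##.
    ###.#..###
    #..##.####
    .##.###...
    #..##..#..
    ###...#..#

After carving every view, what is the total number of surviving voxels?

voxel count = 179

start: 10×10×10 = 1000 voxels
carve view 1 (along z, XY-mask fill 38/100): 380 voxels remain
carve view 2 (along x, YZ-mask fill 47/100): 179 voxels remain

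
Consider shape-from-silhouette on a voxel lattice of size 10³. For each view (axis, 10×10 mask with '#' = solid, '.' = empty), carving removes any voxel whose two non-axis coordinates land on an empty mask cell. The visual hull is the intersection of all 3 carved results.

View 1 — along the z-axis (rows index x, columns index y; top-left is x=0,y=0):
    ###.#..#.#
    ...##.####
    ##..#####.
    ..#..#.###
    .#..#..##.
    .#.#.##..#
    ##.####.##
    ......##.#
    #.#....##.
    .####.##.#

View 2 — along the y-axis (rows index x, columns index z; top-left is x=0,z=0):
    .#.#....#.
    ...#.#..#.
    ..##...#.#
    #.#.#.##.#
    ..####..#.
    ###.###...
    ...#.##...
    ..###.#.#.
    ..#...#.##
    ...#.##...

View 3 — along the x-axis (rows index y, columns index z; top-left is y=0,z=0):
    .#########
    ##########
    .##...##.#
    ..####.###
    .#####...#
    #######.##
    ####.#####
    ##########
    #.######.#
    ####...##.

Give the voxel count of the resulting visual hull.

voxel count = 182

before carving: 1000 voxels (10×10×10)
after view 1 [z-axis, 55 of 100 cells solid] → remaining = 550
after view 2 [y-axis, 42 of 100 cells solid] → remaining = 220
after view 3 [x-axis, 79 of 100 cells solid] → remaining = 182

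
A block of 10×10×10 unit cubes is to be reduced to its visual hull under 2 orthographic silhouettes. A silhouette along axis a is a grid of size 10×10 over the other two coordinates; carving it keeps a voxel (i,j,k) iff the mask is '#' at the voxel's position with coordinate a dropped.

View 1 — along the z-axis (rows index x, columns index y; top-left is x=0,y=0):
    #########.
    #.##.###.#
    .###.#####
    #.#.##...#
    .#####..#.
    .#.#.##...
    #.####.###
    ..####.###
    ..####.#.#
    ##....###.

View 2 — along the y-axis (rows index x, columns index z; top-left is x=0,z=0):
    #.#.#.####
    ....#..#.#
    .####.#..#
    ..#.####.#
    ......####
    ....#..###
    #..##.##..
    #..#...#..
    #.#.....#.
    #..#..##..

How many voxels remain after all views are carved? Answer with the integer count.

remaining voxels: 301

start: 10×10×10 = 1000 voxels
V1 z: intersect with XY mask (65 set) -- 650 left
V2 y: intersect with XZ mask (45 set) -- 301 left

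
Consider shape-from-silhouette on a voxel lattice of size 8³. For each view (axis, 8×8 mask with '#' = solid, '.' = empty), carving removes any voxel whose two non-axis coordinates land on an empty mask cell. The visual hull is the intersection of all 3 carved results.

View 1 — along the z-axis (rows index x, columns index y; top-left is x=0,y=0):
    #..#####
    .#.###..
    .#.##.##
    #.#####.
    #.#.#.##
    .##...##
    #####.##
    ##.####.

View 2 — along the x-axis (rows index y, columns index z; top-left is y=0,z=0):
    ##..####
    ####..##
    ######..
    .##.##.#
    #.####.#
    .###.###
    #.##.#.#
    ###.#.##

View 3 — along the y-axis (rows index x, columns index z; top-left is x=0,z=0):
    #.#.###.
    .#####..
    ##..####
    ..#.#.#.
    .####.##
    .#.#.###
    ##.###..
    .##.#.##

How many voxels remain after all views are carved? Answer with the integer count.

146 voxels

full grid |V| = 512
after view 1 [z-axis, 43 of 64 cells solid] → remaining = 344
after view 2 [x-axis, 46 of 64 cells solid] → remaining = 245
after view 3 [y-axis, 40 of 64 cells solid] → remaining = 146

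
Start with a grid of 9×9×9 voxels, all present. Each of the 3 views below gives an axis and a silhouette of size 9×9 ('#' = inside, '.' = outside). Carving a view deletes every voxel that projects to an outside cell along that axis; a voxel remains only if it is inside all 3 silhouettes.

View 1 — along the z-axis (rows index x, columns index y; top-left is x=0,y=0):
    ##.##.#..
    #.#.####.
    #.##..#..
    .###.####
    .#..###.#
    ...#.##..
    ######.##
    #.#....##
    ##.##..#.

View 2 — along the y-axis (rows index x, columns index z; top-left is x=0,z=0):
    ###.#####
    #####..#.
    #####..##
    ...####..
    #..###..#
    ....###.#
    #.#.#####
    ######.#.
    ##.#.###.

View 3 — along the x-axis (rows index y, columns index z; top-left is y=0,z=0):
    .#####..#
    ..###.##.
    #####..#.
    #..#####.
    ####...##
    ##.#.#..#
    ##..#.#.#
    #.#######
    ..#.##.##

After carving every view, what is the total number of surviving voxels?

|visual hull| = 188

initial block: 9^3 = 729
V1 z: intersect with XY mask (47 set) -- 423 left
V2 y: intersect with XZ mask (54 set) -- 283 left
V3 x: intersect with YZ mask (52 set) -- 188 left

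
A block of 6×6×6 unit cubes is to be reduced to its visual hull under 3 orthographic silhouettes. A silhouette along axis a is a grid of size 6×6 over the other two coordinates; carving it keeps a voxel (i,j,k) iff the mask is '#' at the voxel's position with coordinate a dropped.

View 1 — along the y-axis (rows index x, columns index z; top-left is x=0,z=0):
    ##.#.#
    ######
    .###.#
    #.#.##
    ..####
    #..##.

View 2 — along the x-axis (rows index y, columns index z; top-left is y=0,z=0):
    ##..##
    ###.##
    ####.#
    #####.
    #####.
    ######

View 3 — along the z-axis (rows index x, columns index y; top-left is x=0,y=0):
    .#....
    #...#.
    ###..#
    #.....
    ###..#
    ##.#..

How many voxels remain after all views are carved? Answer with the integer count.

remaining voxels: 47

initial block: 6^3 = 216
  1. axis=1 (XZ plane), |mask|=25  ⇒  voxels=150
  2. axis=0 (YZ plane), |mask|=30  ⇒  voxels=122
  3. axis=2 (XY plane), |mask|=15  ⇒  voxels=47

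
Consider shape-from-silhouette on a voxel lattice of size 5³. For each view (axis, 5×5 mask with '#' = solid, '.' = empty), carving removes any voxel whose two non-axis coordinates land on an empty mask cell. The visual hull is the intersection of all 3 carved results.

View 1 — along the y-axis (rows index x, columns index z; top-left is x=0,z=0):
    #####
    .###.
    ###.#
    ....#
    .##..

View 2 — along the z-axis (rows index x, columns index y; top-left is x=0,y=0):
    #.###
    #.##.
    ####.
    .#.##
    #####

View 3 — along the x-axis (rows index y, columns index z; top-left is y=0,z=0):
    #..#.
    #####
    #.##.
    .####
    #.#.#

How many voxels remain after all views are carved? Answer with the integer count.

voxel count = 37

full grid |V| = 125
after view 1 [y-axis, 15 of 25 cells solid] → remaining = 75
after view 2 [z-axis, 19 of 25 cells solid] → remaining = 58
after view 3 [x-axis, 17 of 25 cells solid] → remaining = 37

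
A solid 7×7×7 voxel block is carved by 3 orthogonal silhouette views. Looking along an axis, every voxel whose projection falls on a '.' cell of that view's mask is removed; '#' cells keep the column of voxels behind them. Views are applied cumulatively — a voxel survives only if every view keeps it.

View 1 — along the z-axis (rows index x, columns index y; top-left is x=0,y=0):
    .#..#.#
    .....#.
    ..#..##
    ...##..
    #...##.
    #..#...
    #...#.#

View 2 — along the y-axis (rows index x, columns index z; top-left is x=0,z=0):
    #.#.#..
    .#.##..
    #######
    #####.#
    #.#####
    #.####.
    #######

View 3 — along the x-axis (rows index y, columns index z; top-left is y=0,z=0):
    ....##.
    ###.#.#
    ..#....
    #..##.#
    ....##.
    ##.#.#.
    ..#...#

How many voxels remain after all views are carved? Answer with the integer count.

37 voxels

before carving: 343 voxels (7×7×7)
step 1: project along z, AND mask (17/49) → |grid| = 119
step 2: project along y, AND mask (37/49) → |grid| = 94
step 3: project along x, AND mask (20/49) → |grid| = 37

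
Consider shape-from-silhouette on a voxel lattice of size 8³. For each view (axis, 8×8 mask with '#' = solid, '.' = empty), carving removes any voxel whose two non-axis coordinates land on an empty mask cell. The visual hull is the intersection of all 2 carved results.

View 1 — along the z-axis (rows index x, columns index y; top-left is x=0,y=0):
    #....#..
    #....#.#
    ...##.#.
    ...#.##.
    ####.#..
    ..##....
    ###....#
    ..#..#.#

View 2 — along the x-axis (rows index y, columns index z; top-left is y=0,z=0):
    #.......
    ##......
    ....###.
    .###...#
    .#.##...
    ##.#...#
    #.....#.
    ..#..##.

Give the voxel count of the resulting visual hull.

full grid |V| = 512
[1] z-view keeps 25 columns → grid now 200
[2] x-view keeps 22 columns → grid now 72

72 voxels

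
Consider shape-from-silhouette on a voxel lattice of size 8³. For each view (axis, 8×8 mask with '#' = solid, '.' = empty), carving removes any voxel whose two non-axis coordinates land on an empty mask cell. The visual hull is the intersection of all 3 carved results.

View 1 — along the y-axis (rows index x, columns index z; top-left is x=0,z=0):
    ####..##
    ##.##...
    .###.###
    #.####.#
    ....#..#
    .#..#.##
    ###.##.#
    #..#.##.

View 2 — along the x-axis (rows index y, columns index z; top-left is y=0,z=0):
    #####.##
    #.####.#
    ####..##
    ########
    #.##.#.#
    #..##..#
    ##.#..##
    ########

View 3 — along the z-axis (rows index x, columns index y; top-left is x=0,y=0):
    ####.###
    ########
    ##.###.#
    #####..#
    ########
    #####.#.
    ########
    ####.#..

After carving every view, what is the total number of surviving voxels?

202 voxels

start: 8×8×8 = 512 voxels
[1] y-view keeps 38 columns → grid now 304
[2] x-view keeps 49 columns → grid now 238
[3] z-view keeps 54 columns → grid now 202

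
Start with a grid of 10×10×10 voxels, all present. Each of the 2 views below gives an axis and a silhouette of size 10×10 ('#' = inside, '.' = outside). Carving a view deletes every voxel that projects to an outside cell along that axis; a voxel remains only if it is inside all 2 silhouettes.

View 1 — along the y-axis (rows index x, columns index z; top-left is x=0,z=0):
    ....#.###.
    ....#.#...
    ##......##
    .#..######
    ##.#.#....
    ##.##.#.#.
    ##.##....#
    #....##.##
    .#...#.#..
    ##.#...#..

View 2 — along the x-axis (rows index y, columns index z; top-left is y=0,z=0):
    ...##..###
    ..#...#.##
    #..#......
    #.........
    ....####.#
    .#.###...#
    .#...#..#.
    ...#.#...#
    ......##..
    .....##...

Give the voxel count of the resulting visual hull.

144 voxels

before carving: 1000 voxels (10×10×10)
step 1: project along y, AND mask (44/100) → |grid| = 440
step 2: project along x, AND mask (32/100) → |grid| = 144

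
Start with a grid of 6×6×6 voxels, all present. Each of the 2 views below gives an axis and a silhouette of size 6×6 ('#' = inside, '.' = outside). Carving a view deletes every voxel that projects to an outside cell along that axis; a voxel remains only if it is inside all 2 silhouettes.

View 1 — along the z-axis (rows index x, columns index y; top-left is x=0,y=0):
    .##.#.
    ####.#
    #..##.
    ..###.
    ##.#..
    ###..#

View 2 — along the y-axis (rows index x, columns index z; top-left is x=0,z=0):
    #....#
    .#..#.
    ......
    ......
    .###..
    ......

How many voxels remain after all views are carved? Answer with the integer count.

voxel count = 25

before carving: 216 voxels (6×6×6)
carve view 1 (along z, XY-mask fill 21/36): 126 voxels remain
carve view 2 (along y, XZ-mask fill 7/36): 25 voxels remain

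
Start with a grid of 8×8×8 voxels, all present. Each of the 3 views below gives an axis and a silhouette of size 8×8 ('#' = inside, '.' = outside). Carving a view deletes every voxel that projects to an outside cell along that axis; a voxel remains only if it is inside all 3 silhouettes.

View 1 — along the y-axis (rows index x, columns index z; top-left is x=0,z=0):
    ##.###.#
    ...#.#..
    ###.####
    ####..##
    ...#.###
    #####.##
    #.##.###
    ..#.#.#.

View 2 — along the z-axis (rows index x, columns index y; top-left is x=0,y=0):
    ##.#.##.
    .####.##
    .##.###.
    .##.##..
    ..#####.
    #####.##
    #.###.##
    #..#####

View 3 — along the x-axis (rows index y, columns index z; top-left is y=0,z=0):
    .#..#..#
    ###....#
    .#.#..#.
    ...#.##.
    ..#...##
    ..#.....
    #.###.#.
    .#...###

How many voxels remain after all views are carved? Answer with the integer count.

98 voxels

initial block: 8^3 = 512
carve view 1 (along y, XZ-mask fill 41/64): 328 voxels remain
carve view 2 (along z, XY-mask fill 44/64): 224 voxels remain
carve view 3 (along x, YZ-mask fill 26/64): 98 voxels remain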